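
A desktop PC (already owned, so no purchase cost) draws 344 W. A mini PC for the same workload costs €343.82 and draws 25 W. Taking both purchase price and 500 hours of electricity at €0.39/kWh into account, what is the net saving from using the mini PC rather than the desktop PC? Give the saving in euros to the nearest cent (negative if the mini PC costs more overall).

-€281.62

desktop PC: €0.00 + (344/1000) kW × 500 h × €0.39 = €0.00 + €67.08 = €67.08
mini PC: €343.82 + (25/1000) kW × 500 h × €0.39 = €343.82 + €4.875 = €348.695
Saving = €67.08 − €348.695 = −€281.615 → -€281.62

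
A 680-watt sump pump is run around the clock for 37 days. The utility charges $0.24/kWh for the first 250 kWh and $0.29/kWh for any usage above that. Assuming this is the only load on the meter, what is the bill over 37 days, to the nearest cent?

$162.61

Runtime = 24 h × 37 = 888 h
Energy = 0.68 kW × 888 h = 603.84 kWh
Tier 1 (0–250 kWh): 250 × $0.24 = $60
Above 250 kWh: 353.84 × $0.29 = $102.6136
Bill = $162.61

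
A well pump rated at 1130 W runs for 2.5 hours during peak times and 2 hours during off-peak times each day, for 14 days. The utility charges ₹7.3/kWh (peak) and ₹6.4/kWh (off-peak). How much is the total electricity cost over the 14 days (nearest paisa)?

₹491.21

Peak energy = 1.13 kW × 2.5 h × 14 = 39.55 kWh
Off-peak energy = 1.13 kW × 2 h × 14 = 31.64 kWh
Cost = 39.55 × ₹7.3 + 31.64 × ₹6.4 = ₹288.715 + ₹202.496 = ₹491.21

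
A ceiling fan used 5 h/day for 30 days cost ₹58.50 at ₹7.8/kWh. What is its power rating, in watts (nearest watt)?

Energy = ₹58.50 ÷ ₹7.8/kWh = 7.5 kWh
Runtime = 5 h/day × 30 days = 150 h
Power = 7.5 kWh ÷ 150 h = 0.05 kW = 50 W

50 W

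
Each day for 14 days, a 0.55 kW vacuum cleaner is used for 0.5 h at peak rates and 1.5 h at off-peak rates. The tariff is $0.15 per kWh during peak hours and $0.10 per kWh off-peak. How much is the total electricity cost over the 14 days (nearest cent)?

$1.73

Peak energy = 0.55 kW × 0.5 h × 14 = 3.85 kWh
Off-peak energy = 0.55 kW × 1.5 h × 14 = 11.55 kWh
Cost = 3.85 × $0.15 + 11.55 × $0.10 = $0.5775 + $1.155 = $1.73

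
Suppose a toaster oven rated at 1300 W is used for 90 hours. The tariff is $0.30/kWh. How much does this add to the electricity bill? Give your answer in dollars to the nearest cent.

Energy = 1.3 kW × 90 h = 117 kWh
Cost = 117 kWh × $0.30/kWh = $35.10

$35.10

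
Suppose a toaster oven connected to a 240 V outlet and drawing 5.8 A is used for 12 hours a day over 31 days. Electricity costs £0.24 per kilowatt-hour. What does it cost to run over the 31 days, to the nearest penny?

Power = 5.8 A × 240 V = 1392 W = 1.392 kW
Runtime = 12 h/day × 31 days = 372 h
Energy = 1.392 kW × 372 h = 517.824 kWh
Cost = 517.824 kWh × £0.24/kWh = £124.28

£124.28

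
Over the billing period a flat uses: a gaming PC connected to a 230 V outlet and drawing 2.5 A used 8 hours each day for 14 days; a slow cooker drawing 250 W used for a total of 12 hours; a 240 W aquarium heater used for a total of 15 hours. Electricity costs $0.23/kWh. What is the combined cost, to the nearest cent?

$16.33

gaming PC: Power = 2.5 A × 230 V = 575 W = 0.575 kW
gaming PC: Runtime = 8 h/day × 14 days = 112 h
gaming PC: 0.575 kW × 112 h = 64.4 kWh
slow cooker: 0.25 kW × 12 h = 3 kWh
aquarium heater: 0.24 kW × 15 h = 3.6 kWh
Total energy = 71 kWh
Cost = 71 × $0.23 = $16.33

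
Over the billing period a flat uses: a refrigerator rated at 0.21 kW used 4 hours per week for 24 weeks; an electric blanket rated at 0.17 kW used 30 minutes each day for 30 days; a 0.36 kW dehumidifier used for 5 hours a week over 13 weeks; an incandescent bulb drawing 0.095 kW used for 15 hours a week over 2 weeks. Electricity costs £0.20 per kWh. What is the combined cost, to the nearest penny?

£9.79

refrigerator: Runtime = 4 h/week × 24 weeks = 96 h
refrigerator: 0.21 kW × 96 h = 20.16 kWh
electric blanket: Runtime = 30 min × 30 = 900 min = 15 h
electric blanket: 0.17 kW × 15 h = 2.55 kWh
dehumidifier: Runtime = 5 h/week × 13 weeks = 65 h
dehumidifier: 0.36 kW × 65 h = 23.4 kWh
incandescent bulb: Runtime = 15 h/week × 2 weeks = 30 h
incandescent bulb: 0.095 kW × 30 h = 2.85 kWh
Total energy = 48.96 kWh
Cost = 48.96 × £0.20 = £9.79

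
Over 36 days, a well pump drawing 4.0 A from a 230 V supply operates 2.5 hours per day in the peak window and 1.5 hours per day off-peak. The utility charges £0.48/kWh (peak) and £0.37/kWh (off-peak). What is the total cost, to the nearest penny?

Power = 4.0 A × 230 V = 920 W = 0.92 kW
Peak energy = 0.92 kW × 2.5 h × 36 = 82.8 kWh
Off-peak energy = 0.92 kW × 1.5 h × 36 = 49.68 kWh
Cost = 82.8 × £0.48 + 49.68 × £0.37 = £39.744 + £18.3816 = £58.13

£58.13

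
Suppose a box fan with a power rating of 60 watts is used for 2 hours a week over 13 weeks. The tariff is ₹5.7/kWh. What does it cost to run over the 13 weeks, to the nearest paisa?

₹8.89

Runtime = 2 h/week × 13 weeks = 26 h
Energy = 0.06 kW × 26 h = 1.56 kWh
Cost = 1.56 kWh × ₹5.7/kWh = ₹8.89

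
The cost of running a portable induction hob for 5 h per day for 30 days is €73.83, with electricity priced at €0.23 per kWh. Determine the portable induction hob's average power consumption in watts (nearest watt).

Energy = €73.83 ÷ €0.23/kWh = 321 kWh
Runtime = 5 h/day × 30 days = 150 h
Power = 321 kWh ÷ 150 h = 2.14 kW = 2140 W

2140 W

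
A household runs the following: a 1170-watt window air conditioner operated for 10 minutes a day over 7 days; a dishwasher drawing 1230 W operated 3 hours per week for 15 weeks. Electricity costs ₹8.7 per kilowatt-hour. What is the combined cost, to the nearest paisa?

window air conditioner: Runtime = 10 min × 7 = 70 min = 1.166666… h
window air conditioner: 1.17 kW × 1.166666… h = 1.365 kWh
dishwasher: Runtime = 3 h/week × 15 weeks = 45 h
dishwasher: 1.23 kW × 45 h = 55.35 kWh
Total energy = 56.715 kWh
Cost = 56.715 × ₹8.7 = ₹493.42

₹493.42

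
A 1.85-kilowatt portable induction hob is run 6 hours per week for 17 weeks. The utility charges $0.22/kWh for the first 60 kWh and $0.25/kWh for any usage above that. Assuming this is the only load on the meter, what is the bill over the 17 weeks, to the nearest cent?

Runtime = 6 h/week × 17 weeks = 102 h
Energy = 1.85 kW × 102 h = 188.7 kWh
Tier 1 (0–60 kWh): 60 × $0.22 = $13.2
Above 60 kWh: 128.7 × $0.25 = $32.175
Bill = $45.38

$45.38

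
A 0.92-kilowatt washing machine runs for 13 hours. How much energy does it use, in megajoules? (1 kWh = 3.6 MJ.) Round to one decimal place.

43.1 MJ

Energy = 0.92 kW × 13 h = 11.96 kWh
= 11.96 × 3.6 MJ = 43.1 MJ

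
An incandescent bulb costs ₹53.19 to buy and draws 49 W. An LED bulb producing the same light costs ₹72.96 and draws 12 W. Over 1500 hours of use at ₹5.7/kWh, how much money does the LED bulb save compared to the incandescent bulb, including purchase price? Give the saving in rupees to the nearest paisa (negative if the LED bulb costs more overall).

incandescent bulb: ₹53.19 + (49/1000) kW × 1500 h × ₹5.7 = ₹53.19 + ₹418.95 = ₹472.14
LED bulb: ₹72.96 + (12/1000) kW × 1500 h × ₹5.7 = ₹72.96 + ₹102.6 = ₹175.56
Saving = ₹472.14 − ₹175.56 = ₹296.58

₹296.58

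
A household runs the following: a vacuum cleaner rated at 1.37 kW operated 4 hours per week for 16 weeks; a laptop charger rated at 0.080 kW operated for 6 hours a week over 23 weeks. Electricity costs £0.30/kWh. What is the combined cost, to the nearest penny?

vacuum cleaner: Runtime = 4 h/week × 16 weeks = 64 h
vacuum cleaner: 1.37 kW × 64 h = 87.68 kWh
laptop charger: Runtime = 6 h/week × 23 weeks = 138 h
laptop charger: 0.08 kW × 138 h = 11.04 kWh
Total energy = 98.72 kWh
Cost = 98.72 × £0.30 = £29.62

£29.62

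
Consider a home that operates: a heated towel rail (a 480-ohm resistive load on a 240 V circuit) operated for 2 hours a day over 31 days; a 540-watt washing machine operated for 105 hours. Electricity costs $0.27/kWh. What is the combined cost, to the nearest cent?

heated towel rail: Power = V²/R = 240²/480 = 120 W = 0.12 kW
heated towel rail: Runtime = 2 h/day × 31 days = 62 h
heated towel rail: 0.12 kW × 62 h = 7.44 kWh
washing machine: 0.54 kW × 105 h = 56.7 kWh
Total energy = 64.14 kWh
Cost = 64.14 × $0.27 = $17.32

$17.32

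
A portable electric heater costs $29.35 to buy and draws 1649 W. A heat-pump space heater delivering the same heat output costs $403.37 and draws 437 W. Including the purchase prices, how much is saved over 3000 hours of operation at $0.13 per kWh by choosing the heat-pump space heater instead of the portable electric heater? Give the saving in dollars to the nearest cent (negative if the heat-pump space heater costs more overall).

portable electric heater: $29.35 + (1649/1000) kW × 3000 h × $0.13 = $29.35 + $643.11 = $672.46
heat-pump space heater: $403.37 + (437/1000) kW × 3000 h × $0.13 = $403.37 + $170.43 = $573.8
Saving = $672.46 − $573.8 = $98.66

$98.66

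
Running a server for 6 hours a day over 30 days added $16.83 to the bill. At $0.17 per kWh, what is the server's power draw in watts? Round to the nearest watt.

550 W

Energy = $16.83 ÷ $0.17/kWh = 99 kWh
Runtime = 6 h/day × 30 days = 180 h
Power = 99 kWh ÷ 180 h = 0.55 kW = 550 W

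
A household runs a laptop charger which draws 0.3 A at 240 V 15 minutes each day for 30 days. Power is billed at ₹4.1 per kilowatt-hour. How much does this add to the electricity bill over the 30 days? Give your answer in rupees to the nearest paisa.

₹2.21

Power = 0.3 A × 240 V = 72 W = 0.072 kW
Runtime = 15 min × 30 = 450 min = 7.5 h
Energy = 0.072 kW × 7.5 h = 0.54 kWh
Cost = 0.54 kWh × ₹4.1/kWh = ₹2.21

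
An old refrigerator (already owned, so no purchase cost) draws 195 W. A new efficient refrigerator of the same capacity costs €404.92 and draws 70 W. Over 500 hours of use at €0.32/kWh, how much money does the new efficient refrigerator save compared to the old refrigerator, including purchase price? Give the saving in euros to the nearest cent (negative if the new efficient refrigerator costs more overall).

old refrigerator: €0.00 + (195/1000) kW × 500 h × €0.32 = €0.00 + €31.2 = €31.2
new efficient refrigerator: €404.92 + (70/1000) kW × 500 h × €0.32 = €404.92 + €11.2 = €416.12
Saving = €31.2 − €416.12 = −€384.92

-€384.92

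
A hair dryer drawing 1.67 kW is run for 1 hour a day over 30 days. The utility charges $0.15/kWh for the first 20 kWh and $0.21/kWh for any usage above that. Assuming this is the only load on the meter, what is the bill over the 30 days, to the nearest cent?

Runtime = 1 h/day × 30 days = 30 h
Energy = 1.67 kW × 30 h = 50.1 kWh
Tier 1 (0–20 kWh): 20 × $0.15 = $3
Above 20 kWh: 30.1 × $0.21 = $6.321
Bill = $9.32

$9.32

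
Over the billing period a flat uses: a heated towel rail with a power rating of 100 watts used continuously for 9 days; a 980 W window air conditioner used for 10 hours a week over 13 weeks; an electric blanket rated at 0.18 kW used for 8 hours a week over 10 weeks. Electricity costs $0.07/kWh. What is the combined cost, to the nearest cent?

heated towel rail: Runtime = 24 h × 9 = 216 h
heated towel rail: 0.1 kW × 216 h = 21.6 kWh
window air conditioner: Runtime = 10 h/week × 13 weeks = 130 h
window air conditioner: 0.98 kW × 130 h = 127.4 kWh
electric blanket: Runtime = 8 h/week × 10 weeks = 80 h
electric blanket: 0.18 kW × 80 h = 14.4 kWh
Total energy = 163.4 kWh
Cost = 163.4 × $0.07 = $11.44

$11.44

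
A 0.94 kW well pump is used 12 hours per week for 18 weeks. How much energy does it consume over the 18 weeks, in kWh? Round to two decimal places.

Runtime = 12 h/week × 18 weeks = 216 h
Energy = 0.94 kW × 216 h = 203.04 kWh

203.04 kWh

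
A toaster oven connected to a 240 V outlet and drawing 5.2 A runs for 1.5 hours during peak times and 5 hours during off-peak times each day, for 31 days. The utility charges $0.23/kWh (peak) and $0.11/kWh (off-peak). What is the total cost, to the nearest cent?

Power = 5.2 A × 240 V = 1248 W = 1.248 kW
Peak energy = 1.248 kW × 1.5 h × 31 = 58.032 kWh
Off-peak energy = 1.248 kW × 5 h × 31 = 193.44 kWh
Cost = 58.032 × $0.23 + 193.44 × $0.11 = $13.34736 + $21.2784 = $34.63

$34.63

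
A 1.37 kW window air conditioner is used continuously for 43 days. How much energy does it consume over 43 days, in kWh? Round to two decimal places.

1413.84 kWh

Runtime = 24 h × 43 = 1032 h
Energy = 1.37 kW × 1032 h = 1413.84 kWh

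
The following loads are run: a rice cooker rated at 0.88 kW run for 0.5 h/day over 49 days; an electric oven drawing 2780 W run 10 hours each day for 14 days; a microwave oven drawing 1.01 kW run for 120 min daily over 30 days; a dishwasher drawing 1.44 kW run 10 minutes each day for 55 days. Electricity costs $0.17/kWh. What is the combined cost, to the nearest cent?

rice cooker: Runtime = 0.5 h/day × 49 days = 24.5 h
rice cooker: 0.88 kW × 24.5 h = 21.56 kWh
electric oven: Runtime = 10 h/day × 14 days = 140 h
electric oven: 2.78 kW × 140 h = 389.2 kWh
microwave oven: Runtime = 120 min × 30 = 3600 min = 60 h
microwave oven: 1.01 kW × 60 h = 60.6 kWh
dishwasher: Runtime = 10 min × 55 = 550 min = 9.166666… h
dishwasher: 1.44 kW × 9.166666… h = 13.2 kWh
Total energy = 484.56 kWh
Cost = 484.56 × $0.17 = $82.38

$82.38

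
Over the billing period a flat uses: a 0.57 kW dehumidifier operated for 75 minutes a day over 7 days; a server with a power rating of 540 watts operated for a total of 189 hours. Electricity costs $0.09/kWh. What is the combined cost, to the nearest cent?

dehumidifier: Runtime = 75 min × 7 = 525 min = 8.75 h
dehumidifier: 0.57 kW × 8.75 h = 4.9875 kWh
server: 0.54 kW × 189 h = 102.06 kWh
Total energy = 107.0475 kWh
Cost = 107.0475 × $0.09 = $9.63

$9.63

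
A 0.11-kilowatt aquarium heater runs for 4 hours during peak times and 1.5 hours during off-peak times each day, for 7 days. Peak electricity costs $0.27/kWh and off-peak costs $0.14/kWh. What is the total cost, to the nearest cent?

Peak energy = 0.11 kW × 4 h × 7 = 3.08 kWh
Off-peak energy = 0.11 kW × 1.5 h × 7 = 1.155 kWh
Cost = 3.08 × $0.27 + 1.155 × $0.14 = $0.8316 + $0.1617 = $0.99

$0.99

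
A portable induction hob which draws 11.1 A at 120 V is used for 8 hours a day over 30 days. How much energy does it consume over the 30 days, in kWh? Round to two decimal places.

Power = 11.1 A × 120 V = 1332 W = 1.332 kW
Runtime = 8 h/day × 30 days = 240 h
Energy = 1.332 kW × 240 h = 319.68 kWh

319.68 kWh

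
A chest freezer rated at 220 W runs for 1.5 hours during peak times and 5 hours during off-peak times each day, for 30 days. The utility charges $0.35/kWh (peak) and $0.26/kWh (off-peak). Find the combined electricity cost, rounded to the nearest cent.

$12.05

Peak energy = 0.22 kW × 1.5 h × 30 = 9.9 kWh
Off-peak energy = 0.22 kW × 5 h × 30 = 33 kWh
Cost = 9.9 × $0.35 + 33 × $0.26 = $3.465 + $8.58 = $12.05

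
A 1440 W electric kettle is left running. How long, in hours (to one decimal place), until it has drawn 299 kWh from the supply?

207.6 h

Hours = 299 kWh ÷ 1.44 kW = 207.6 h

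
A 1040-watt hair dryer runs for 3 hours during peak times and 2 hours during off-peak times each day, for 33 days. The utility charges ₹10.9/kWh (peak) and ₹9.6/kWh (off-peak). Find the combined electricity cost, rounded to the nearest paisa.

Peak energy = 1.04 kW × 3 h × 33 = 102.96 kWh
Off-peak energy = 1.04 kW × 2 h × 33 = 68.64 kWh
Cost = 102.96 × ₹10.9 + 68.64 × ₹9.6 = ₹1122.264 + ₹658.944 = ₹1781.21

₹1781.21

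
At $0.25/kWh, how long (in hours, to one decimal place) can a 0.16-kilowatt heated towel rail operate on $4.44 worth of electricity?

Energy available = $4.44 ÷ $0.25/kWh = 17.76 kWh
Hours = 17.76 kWh ÷ 0.16 kW = 111.0 h

111.0 h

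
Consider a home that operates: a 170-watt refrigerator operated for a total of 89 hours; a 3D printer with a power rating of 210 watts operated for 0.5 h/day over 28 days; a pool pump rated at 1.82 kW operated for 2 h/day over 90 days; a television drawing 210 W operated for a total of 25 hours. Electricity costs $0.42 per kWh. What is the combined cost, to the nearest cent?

refrigerator: 0.17 kW × 89 h = 15.13 kWh
3D printer: Runtime = 0.5 h/day × 28 days = 14 h
3D printer: 0.21 kW × 14 h = 2.94 kWh
pool pump: Runtime = 2 h/day × 90 days = 180 h
pool pump: 1.82 kW × 180 h = 327.6 kWh
television: 0.21 kW × 25 h = 5.25 kWh
Total energy = 350.92 kWh
Cost = 350.92 × $0.42 = $147.39

$147.39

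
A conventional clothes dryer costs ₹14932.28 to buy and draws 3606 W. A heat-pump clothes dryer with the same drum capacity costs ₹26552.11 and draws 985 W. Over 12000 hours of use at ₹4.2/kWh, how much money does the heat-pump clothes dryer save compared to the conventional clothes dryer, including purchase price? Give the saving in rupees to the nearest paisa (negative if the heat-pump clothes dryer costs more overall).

conventional clothes dryer: ₹14932.28 + (3606/1000) kW × 12000 h × ₹4.2 = ₹14932.28 + ₹181742.4 = ₹196674.68
heat-pump clothes dryer: ₹26552.11 + (985/1000) kW × 12000 h × ₹4.2 = ₹26552.11 + ₹49644 = ₹76196.11
Saving = ₹196674.68 − ₹76196.11 = ₹120478.57

₹120478.57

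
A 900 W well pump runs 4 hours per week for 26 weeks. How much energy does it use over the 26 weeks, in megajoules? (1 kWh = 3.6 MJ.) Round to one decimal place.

Runtime = 4 h/week × 26 weeks = 104 h
Energy = 0.9 kW × 104 h = 93.6 kWh
= 93.6 × 3.6 MJ = 337.0 MJ

337.0 MJ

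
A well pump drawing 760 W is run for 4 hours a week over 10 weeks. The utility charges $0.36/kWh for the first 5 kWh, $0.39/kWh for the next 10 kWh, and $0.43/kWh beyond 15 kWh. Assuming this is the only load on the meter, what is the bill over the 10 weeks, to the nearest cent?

$12.32

Runtime = 4 h/week × 10 weeks = 40 h
Energy = 0.76 kW × 40 h = 30.4 kWh
Tier 1 (0–5 kWh): 5 × $0.36 = $1.8
Tier 2 (5–15 kWh): 10 × $0.39 = $3.9
Above 15 kWh: 15.4 × $0.43 = $6.622
Bill = $12.32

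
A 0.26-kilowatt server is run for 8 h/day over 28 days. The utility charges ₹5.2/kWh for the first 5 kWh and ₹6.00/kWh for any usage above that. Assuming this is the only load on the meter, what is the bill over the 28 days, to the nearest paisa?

₹345.44

Runtime = 8 h/day × 28 days = 224 h
Energy = 0.26 kW × 224 h = 58.24 kWh
Tier 1 (0–5 kWh): 5 × ₹5.2 = ₹26
Above 5 kWh: 53.24 × ₹6.00 = ₹319.44
Bill = ₹345.44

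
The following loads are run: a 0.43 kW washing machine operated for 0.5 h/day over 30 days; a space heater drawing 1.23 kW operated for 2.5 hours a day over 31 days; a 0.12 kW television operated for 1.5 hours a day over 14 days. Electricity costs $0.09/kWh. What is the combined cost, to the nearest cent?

washing machine: Runtime = 0.5 h/day × 30 days = 15 h
washing machine: 0.43 kW × 15 h = 6.45 kWh
space heater: Runtime = 2.5 h/day × 31 days = 77.5 h
space heater: 1.23 kW × 77.5 h = 95.325 kWh
television: Runtime = 1.5 h/day × 14 days = 21 h
television: 0.12 kW × 21 h = 2.52 kWh
Total energy = 104.295 kWh
Cost = 104.295 × $0.09 = $9.39

$9.39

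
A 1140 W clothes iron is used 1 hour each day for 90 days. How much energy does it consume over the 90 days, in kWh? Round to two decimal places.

Runtime = 1 h/day × 90 days = 90 h
Energy = 1.14 kW × 90 h = 102.6 kWh

102.60 kWh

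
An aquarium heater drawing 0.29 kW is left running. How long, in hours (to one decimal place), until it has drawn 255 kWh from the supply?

879.3 h

Hours = 255 kWh ÷ 0.29 kW = 879.3 h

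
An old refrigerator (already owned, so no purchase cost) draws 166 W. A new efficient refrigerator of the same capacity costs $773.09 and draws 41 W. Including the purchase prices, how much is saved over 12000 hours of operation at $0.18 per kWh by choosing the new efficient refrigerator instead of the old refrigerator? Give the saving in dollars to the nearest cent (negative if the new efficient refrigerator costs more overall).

-$503.09

old refrigerator: $0.00 + (166/1000) kW × 12000 h × $0.18 = $0.00 + $358.56 = $358.56
new efficient refrigerator: $773.09 + (41/1000) kW × 12000 h × $0.18 = $773.09 + $88.56 = $861.65
Saving = $358.56 − $861.65 = −$503.09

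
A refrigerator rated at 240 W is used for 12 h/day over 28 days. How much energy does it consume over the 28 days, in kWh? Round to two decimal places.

Runtime = 12 h/day × 28 days = 336 h
Energy = 0.24 kW × 336 h = 80.64 kWh

80.64 kWh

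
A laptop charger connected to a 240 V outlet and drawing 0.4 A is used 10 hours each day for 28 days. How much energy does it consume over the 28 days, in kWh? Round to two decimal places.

26.88 kWh

Power = 0.4 A × 240 V = 96 W = 0.096 kW
Runtime = 10 h/day × 28 days = 280 h
Energy = 0.096 kW × 280 h = 26.88 kWh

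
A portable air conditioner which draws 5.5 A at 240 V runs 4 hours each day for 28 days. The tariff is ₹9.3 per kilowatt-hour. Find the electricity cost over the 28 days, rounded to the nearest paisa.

₹1374.91

Power = 5.5 A × 240 V = 1320 W = 1.32 kW
Runtime = 4 h/day × 28 days = 112 h
Energy = 1.32 kW × 112 h = 147.84 kWh
Cost = 147.84 kWh × ₹9.3/kWh = ₹1374.91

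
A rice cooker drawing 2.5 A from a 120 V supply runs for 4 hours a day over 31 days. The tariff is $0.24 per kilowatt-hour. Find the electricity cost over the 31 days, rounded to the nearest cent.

$8.93

Power = 2.5 A × 120 V = 300 W = 0.3 kW
Runtime = 4 h/day × 31 days = 124 h
Energy = 0.3 kW × 124 h = 37.2 kWh
Cost = 37.2 kWh × $0.24/kWh = $8.93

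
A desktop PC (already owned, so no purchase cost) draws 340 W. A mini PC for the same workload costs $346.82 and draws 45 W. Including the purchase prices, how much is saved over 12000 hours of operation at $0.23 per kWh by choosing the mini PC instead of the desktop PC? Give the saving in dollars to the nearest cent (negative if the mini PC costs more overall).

desktop PC: $0.00 + (340/1000) kW × 12000 h × $0.23 = $0.00 + $938.4 = $938.4
mini PC: $346.82 + (45/1000) kW × 12000 h × $0.23 = $346.82 + $124.2 = $471.02
Saving = $938.4 − $471.02 = $467.38

$467.38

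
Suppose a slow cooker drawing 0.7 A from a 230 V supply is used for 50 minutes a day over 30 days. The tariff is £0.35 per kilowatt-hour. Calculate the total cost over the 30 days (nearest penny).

Power = 0.7 A × 230 V = 161 W = 0.161 kW
Runtime = 50 min × 30 = 1500 min = 25 h
Energy = 0.161 kW × 25 h = 4.025 kWh
Cost = 4.025 kWh × £0.35/kWh = £1.41

£1.41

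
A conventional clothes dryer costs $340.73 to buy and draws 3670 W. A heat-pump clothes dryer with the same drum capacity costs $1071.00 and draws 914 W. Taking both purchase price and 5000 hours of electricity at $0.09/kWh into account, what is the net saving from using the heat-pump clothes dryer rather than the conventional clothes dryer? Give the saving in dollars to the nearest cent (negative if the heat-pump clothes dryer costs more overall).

$509.93

conventional clothes dryer: $340.73 + (3670/1000) kW × 5000 h × $0.09 = $340.73 + $1651.5 = $1992.23
heat-pump clothes dryer: $1071.00 + (914/1000) kW × 5000 h × $0.09 = $1071.00 + $411.3 = $1482.3
Saving = $1992.23 − $1482.3 = $509.93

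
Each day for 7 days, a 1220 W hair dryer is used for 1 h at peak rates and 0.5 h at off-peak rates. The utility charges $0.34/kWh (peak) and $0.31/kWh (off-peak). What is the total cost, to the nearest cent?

$4.23

Peak energy = 1.22 kW × 1 h × 7 = 8.54 kWh
Off-peak energy = 1.22 kW × 0.5 h × 7 = 4.27 kWh
Cost = 8.54 × $0.34 + 4.27 × $0.31 = $2.9036 + $1.3237 = $4.23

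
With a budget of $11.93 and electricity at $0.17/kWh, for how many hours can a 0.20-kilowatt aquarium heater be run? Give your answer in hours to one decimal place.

350.9 h

Energy available = $11.93 ÷ $0.17/kWh = 70.1765 kWh
Hours = 70.1765 kWh ÷ 0.2 kW = 350.9 h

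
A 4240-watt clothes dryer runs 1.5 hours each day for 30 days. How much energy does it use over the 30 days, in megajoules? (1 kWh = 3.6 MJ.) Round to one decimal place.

686.9 MJ

Runtime = 1.5 h/day × 30 days = 45 h
Energy = 4.24 kW × 45 h = 190.8 kWh
= 190.8 × 3.6 MJ = 686.9 MJ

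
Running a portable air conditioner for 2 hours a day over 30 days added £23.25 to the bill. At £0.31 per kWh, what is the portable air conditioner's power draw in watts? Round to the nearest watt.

Energy = £23.25 ÷ £0.31/kWh = 75 kWh
Runtime = 2 h/day × 30 days = 60 h
Power = 75 kWh ÷ 60 h = 1.25 kW = 1250 W

1250 W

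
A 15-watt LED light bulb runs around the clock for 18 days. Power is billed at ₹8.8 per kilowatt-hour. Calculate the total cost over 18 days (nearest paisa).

Runtime = 24 h × 18 = 432 h
Energy = 0.015 kW × 432 h = 6.48 kWh
Cost = 6.48 kWh × ₹8.8/kWh = ₹57.02

₹57.02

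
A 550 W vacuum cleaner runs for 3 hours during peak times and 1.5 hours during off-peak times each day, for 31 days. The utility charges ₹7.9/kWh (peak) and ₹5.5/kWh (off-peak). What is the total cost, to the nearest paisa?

₹544.75

Peak energy = 0.55 kW × 3 h × 31 = 51.15 kWh
Off-peak energy = 0.55 kW × 1.5 h × 31 = 25.575 kWh
Cost = 51.15 × ₹7.9 + 25.575 × ₹5.5 = ₹404.085 + ₹140.6625 = ₹544.75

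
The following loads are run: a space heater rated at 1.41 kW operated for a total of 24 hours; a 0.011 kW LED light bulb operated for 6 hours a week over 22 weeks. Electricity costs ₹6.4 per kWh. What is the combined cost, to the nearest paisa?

₹225.87

space heater: 1.41 kW × 24 h = 33.84 kWh
LED light bulb: Runtime = 6 h/week × 22 weeks = 132 h
LED light bulb: 0.011 kW × 132 h = 1.452 kWh
Total energy = 35.292 kWh
Cost = 35.292 × ₹6.4 = ₹225.87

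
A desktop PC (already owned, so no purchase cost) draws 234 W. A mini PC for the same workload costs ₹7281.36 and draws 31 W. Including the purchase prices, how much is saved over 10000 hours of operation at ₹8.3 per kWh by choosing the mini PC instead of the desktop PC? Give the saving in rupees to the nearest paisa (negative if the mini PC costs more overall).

₹9567.64

desktop PC: ₹0.00 + (234/1000) kW × 10000 h × ₹8.3 = ₹0.00 + ₹19422 = ₹19422
mini PC: ₹7281.36 + (31/1000) kW × 10000 h × ₹8.3 = ₹7281.36 + ₹2573 = ₹9854.36
Saving = ₹19422 − ₹9854.36 = ₹9567.64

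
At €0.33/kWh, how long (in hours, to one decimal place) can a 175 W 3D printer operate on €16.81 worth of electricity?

Energy available = €16.81 ÷ €0.33/kWh = 50.9394 kWh
Hours = 50.9394 kWh ÷ 0.175 kW = 291.1 h

291.1 h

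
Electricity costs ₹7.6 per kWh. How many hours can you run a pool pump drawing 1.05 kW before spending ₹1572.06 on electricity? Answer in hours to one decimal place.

Energy available = ₹1572.06 ÷ ₹7.6/kWh = 206.85 kWh
Hours = 206.85 kWh ÷ 1.05 kW = 197.0 h

197.0 h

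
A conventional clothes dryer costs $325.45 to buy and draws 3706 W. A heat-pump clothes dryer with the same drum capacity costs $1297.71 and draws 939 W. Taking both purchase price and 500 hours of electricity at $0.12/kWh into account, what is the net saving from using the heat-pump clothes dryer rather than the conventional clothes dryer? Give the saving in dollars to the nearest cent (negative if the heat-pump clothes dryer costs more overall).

-$806.24

conventional clothes dryer: $325.45 + (3706/1000) kW × 500 h × $0.12 = $325.45 + $222.36 = $547.81
heat-pump clothes dryer: $1297.71 + (939/1000) kW × 500 h × $0.12 = $1297.71 + $56.34 = $1354.05
Saving = $547.81 − $1354.05 = −$806.24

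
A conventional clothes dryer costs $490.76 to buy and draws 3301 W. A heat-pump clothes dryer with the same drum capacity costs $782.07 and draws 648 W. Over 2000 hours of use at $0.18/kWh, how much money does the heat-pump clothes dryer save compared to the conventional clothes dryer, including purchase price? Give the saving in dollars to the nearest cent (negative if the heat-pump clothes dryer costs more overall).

$663.77

conventional clothes dryer: $490.76 + (3301/1000) kW × 2000 h × $0.18 = $490.76 + $1188.36 = $1679.12
heat-pump clothes dryer: $782.07 + (648/1000) kW × 2000 h × $0.18 = $782.07 + $233.28 = $1015.35
Saving = $1679.12 − $1015.35 = $663.77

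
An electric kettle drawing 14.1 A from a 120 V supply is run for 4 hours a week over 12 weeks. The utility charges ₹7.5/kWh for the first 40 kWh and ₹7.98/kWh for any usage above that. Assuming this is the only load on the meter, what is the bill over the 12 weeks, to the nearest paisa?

Power = 14.1 A × 120 V = 1692 W = 1.692 kW
Runtime = 4 h/week × 12 weeks = 48 h
Energy = 1.692 kW × 48 h = 81.216 kWh
Tier 1 (0–40 kWh): 40 × ₹7.5 = ₹300
Above 40 kWh: 41.216 × ₹7.98 = ₹328.90368
Bill = ₹628.90

₹628.90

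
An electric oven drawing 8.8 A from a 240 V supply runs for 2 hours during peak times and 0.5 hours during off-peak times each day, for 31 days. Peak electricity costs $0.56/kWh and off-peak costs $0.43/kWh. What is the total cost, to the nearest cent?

Power = 8.8 A × 240 V = 2112 W = 2.112 kW
Peak energy = 2.112 kW × 2 h × 31 = 130.944 kWh
Off-peak energy = 2.112 kW × 0.5 h × 31 = 32.736 kWh
Cost = 130.944 × $0.56 + 32.736 × $0.43 = $73.32864 + $14.07648 = $87.41

$87.41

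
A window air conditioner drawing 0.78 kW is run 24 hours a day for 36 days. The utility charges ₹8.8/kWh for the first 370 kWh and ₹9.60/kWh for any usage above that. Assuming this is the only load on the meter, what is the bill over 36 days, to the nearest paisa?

Runtime = 24 h × 36 = 864 h
Energy = 0.78 kW × 864 h = 673.92 kWh
Tier 1 (0–370 kWh): 370 × ₹8.8 = ₹3256
Above 370 kWh: 303.92 × ₹9.60 = ₹2917.632
Bill = ₹6173.63

₹6173.63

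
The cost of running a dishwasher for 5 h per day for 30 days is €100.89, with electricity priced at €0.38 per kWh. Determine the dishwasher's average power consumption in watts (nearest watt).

Energy = €100.89 ÷ €0.38/kWh = 265.5 kWh
Runtime = 5 h/day × 30 days = 150 h
Power = 265.5 kWh ÷ 150 h = 1.77 kW = 1770 W

1770 W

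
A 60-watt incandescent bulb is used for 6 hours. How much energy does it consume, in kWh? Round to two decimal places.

0.36 kWh

Energy = 0.06 kW × 6 h = 0.36 kWh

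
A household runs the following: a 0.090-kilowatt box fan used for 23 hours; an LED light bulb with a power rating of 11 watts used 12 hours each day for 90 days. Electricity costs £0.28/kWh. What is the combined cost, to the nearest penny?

£3.91

box fan: 0.09 kW × 23 h = 2.07 kWh
LED light bulb: Runtime = 12 h/day × 90 days = 1080 h
LED light bulb: 0.011 kW × 1080 h = 11.88 kWh
Total energy = 13.95 kWh
Cost = 13.95 × £0.28 = £3.91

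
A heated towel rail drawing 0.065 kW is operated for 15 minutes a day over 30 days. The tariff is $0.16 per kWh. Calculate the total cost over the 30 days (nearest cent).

$0.08

Runtime = 15 min × 30 = 450 min = 7.5 h
Energy = 0.065 kW × 7.5 h = 0.4875 kWh
Cost = 0.4875 kWh × $0.16/kWh = $0.08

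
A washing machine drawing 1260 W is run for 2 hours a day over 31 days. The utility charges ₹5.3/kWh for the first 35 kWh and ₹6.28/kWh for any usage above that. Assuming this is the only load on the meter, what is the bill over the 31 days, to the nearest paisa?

Runtime = 2 h/day × 31 days = 62 h
Energy = 1.26 kW × 62 h = 78.12 kWh
Tier 1 (0–35 kWh): 35 × ₹5.3 = ₹185.5
Above 35 kWh: 43.12 × ₹6.28 = ₹270.7936
Bill = ₹456.29

₹456.29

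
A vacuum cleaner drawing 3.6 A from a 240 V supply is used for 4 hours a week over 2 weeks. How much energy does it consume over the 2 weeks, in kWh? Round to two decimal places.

6.91 kWh

Power = 3.6 A × 240 V = 864 W = 0.864 kW
Runtime = 4 h/week × 2 weeks = 8 h
Energy = 0.864 kW × 8 h = 6.912 kWh ≈ 6.91 kWh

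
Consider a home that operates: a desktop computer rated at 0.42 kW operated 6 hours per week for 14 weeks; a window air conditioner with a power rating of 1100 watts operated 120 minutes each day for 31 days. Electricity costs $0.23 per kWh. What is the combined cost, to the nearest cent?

desktop computer: Runtime = 6 h/week × 14 weeks = 84 h
desktop computer: 0.42 kW × 84 h = 35.28 kWh
window air conditioner: Runtime = 120 min × 31 = 3720 min = 62 h
window air conditioner: 1.1 kW × 62 h = 68.2 kWh
Total energy = 103.48 kWh
Cost = 103.48 × $0.23 = $23.80

$23.80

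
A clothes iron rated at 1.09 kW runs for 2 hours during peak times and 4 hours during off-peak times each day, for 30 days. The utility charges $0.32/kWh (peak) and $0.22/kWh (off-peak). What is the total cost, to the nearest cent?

Peak energy = 1.09 kW × 2 h × 30 = 65.4 kWh
Off-peak energy = 1.09 kW × 4 h × 30 = 130.8 kWh
Cost = 65.4 × $0.32 + 130.8 × $0.22 = $20.928 + $28.776 = $49.70

$49.70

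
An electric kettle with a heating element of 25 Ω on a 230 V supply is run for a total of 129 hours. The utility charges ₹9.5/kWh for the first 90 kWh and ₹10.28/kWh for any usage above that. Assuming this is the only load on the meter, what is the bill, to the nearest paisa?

Power = V²/R = 230²/25 = 2116 W = 2.116 kW
Energy = 2.116 kW × 129 h = 272.964 kWh
Tier 1 (0–90 kWh): 90 × ₹9.5 = ₹855
Above 90 kWh: 182.964 × ₹10.28 = ₹1880.86992
Bill = ₹2735.87

₹2735.87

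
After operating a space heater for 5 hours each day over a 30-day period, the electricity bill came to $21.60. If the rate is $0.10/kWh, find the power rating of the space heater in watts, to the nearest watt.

1440 W

Energy = $21.60 ÷ $0.10/kWh = 216 kWh
Runtime = 5 h/day × 30 days = 150 h
Power = 216 kWh ÷ 150 h = 1.44 kW = 1440 W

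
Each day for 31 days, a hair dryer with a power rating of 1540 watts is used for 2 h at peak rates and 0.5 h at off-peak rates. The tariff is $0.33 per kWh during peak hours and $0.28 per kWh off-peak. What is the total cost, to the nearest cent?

Peak energy = 1.54 kW × 2 h × 31 = 95.48 kWh
Off-peak energy = 1.54 kW × 0.5 h × 31 = 23.87 kWh
Cost = 95.48 × $0.33 + 23.87 × $0.28 = $31.5084 + $6.6836 = $38.19

$38.19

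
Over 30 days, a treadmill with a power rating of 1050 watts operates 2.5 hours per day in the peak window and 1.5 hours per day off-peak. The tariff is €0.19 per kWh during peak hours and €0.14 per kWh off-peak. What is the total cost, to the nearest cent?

Peak energy = 1.05 kW × 2.5 h × 30 = 78.75 kWh
Off-peak energy = 1.05 kW × 1.5 h × 30 = 47.25 kWh
Cost = 78.75 × €0.19 + 47.25 × €0.14 = €14.9625 + €6.615 = €21.58

€21.58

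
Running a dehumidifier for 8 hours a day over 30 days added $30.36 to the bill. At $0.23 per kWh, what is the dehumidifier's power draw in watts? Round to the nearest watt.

550 W

Energy = $30.36 ÷ $0.23/kWh = 132 kWh
Runtime = 8 h/day × 30 days = 240 h
Power = 132 kWh ÷ 240 h = 0.55 kW = 550 W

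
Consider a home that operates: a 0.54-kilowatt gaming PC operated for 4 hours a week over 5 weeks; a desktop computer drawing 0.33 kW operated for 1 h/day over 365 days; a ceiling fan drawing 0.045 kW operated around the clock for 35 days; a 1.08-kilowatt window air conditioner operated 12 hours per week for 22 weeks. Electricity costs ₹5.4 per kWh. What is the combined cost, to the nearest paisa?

₹2452.52

gaming PC: Runtime = 4 h/week × 5 weeks = 20 h
gaming PC: 0.54 kW × 20 h = 10.8 kWh
desktop computer: Runtime = 1 h/day × 365 days = 365 h
desktop computer: 0.33 kW × 365 h = 120.45 kWh
ceiling fan: Runtime = 24 h × 35 = 840 h
ceiling fan: 0.045 kW × 840 h = 37.8 kWh
window air conditioner: Runtime = 12 h/week × 22 weeks = 264 h
window air conditioner: 1.08 kW × 264 h = 285.12 kWh
Total energy = 454.17 kWh
Cost = 454.17 × ₹5.4 = ₹2452.52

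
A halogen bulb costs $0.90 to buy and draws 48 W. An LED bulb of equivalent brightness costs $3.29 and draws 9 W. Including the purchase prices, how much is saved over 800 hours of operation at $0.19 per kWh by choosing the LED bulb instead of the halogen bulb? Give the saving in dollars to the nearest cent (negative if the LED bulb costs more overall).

$3.54

halogen bulb: $0.90 + (48/1000) kW × 800 h × $0.19 = $0.90 + $7.296 = $8.196
LED bulb: $3.29 + (9/1000) kW × 800 h × $0.19 = $3.29 + $1.368 = $4.658
Saving = $8.196 − $4.658 = $3.538 → $3.54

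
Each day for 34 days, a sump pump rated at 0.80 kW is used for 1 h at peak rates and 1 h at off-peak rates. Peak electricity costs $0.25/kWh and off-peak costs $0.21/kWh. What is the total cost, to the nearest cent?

Peak energy = 0.8 kW × 1 h × 34 = 27.2 kWh
Off-peak energy = 0.8 kW × 1 h × 34 = 27.2 kWh
Cost = 27.2 × $0.25 + 27.2 × $0.21 = $6.8 + $5.712 = $12.51

$12.51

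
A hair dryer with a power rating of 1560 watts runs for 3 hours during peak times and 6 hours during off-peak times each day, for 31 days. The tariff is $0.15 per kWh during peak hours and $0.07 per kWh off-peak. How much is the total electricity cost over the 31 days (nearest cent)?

$42.07

Peak energy = 1.56 kW × 3 h × 31 = 145.08 kWh
Off-peak energy = 1.56 kW × 6 h × 31 = 290.16 kWh
Cost = 145.08 × $0.15 + 290.16 × $0.07 = $21.762 + $20.3112 = $42.07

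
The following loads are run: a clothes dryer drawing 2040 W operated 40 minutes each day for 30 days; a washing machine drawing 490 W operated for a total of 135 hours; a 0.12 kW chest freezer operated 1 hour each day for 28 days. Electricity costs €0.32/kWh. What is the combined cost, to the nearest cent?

clothes dryer: Runtime = 40 min × 30 = 1200 min = 20 h
clothes dryer: 2.04 kW × 20 h = 40.8 kWh
washing machine: 0.49 kW × 135 h = 66.15 kWh
chest freezer: Runtime = 1 h/day × 28 days = 28 h
chest freezer: 0.12 kW × 28 h = 3.36 kWh
Total energy = 110.31 kWh
Cost = 110.31 × €0.32 = €35.30

€35.30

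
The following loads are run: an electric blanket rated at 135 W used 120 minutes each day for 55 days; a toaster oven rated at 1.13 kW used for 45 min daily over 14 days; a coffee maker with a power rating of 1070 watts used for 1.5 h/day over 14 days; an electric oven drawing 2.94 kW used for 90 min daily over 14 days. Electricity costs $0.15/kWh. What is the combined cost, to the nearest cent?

electric blanket: Runtime = 120 min × 55 = 6600 min = 110 h
electric blanket: 0.135 kW × 110 h = 14.85 kWh
toaster oven: Runtime = 45 min × 14 = 630 min = 10.5 h
toaster oven: 1.13 kW × 10.5 h = 11.865 kWh
coffee maker: Runtime = 1.5 h/day × 14 days = 21 h
coffee maker: 1.07 kW × 21 h = 22.47 kWh
electric oven: Runtime = 90 min × 14 = 1260 min = 21 h
electric oven: 2.94 kW × 21 h = 61.74 kWh
Total energy = 110.925 kWh
Cost = 110.925 × $0.15 = $16.64

$16.64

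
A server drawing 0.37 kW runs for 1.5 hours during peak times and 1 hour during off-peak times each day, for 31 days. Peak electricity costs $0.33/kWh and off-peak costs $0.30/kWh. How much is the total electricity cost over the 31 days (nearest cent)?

Peak energy = 0.37 kW × 1.5 h × 31 = 17.205 kWh
Off-peak energy = 0.37 kW × 1 h × 31 = 11.47 kWh
Cost = 17.205 × $0.33 + 11.47 × $0.30 = $5.67765 + $3.441 = $9.12

$9.12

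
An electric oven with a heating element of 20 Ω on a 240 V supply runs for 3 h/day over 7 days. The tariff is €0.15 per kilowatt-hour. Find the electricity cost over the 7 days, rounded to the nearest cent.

Power = V²/R = 240²/20 = 2880 W = 2.88 kW
Runtime = 3 h/day × 7 days = 21 h
Energy = 2.88 kW × 21 h = 60.48 kWh
Cost = 60.48 kWh × €0.15/kWh = €9.07

€9.07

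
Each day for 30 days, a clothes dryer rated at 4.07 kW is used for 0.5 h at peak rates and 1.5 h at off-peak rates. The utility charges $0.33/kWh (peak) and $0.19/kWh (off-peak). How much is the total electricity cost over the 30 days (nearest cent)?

Peak energy = 4.07 kW × 0.5 h × 30 = 61.05 kWh
Off-peak energy = 4.07 kW × 1.5 h × 30 = 183.15 kWh
Cost = 61.05 × $0.33 + 183.15 × $0.19 = $20.1465 + $34.7985 = $54.95

$54.95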